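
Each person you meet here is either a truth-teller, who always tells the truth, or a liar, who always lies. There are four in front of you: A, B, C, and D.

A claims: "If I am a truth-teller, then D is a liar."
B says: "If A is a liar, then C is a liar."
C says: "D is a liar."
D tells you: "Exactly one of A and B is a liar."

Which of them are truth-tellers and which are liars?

A: truth-teller, B: truth-teller, C: truth-teller, D: liar

Consider A. Suppose A is a liar.
Then A's own statement would have to be false, but it can't be — contradiction.
So A is a truth-teller.
With that fixed, B's statement is true, so B is a truth-teller.
With that fixed, D's statement is false, so D is a liar.
With that fixed, C's statement is true, so C is a truth-teller.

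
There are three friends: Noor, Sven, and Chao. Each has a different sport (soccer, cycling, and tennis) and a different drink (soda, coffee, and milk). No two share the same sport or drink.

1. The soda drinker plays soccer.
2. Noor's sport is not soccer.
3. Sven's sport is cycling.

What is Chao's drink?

With clues 1–3, coffee and milk are impossible for Chao's drink.
That leaves soda.

soda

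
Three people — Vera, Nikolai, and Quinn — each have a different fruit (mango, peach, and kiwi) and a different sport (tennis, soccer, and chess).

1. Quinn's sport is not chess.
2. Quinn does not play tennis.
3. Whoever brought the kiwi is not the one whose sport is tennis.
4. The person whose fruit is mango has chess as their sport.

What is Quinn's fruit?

kiwi

With clues 1–4, mango and peach are impossible for Quinn's fruit.
That leaves kiwi.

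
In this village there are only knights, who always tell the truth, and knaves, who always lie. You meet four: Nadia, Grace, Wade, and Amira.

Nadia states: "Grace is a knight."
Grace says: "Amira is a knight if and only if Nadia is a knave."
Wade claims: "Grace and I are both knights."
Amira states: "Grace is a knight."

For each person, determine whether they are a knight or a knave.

Consider Nadia. Suppose Nadia is a knight.
Then no assignment of the remaining roles makes every statement match its speaker's type — contradiction.
So Nadia is a knave.
Consider Grace. Suppose Grace is a knight.
Then Nadia's statement comes out true, contradicting Nadia being a knave.
So Grace is a knave.
With that fixed, Wade's statement is false, so Wade is a knave.
With that fixed, Amira's statement is false, so Amira is a knave.

Nadia: knave, Grace: knave, Wade: knave, Amira: knave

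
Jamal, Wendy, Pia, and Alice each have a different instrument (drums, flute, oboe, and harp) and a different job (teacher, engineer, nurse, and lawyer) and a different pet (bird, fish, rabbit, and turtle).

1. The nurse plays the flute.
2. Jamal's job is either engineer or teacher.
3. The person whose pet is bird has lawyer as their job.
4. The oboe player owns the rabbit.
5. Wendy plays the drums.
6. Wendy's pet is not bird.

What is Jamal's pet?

rabbit

With clues 1–3, bird is impossible for Jamal's pet.
With clues 1–6, fish and turtle are impossible for Jamal's pet.
That leaves rabbit.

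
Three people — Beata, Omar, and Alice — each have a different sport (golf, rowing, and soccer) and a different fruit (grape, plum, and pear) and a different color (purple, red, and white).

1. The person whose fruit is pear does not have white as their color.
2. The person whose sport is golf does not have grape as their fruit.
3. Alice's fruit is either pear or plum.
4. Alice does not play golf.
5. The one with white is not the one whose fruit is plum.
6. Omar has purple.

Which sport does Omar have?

With clues 1–6, rowing and soccer are impossible for Omar's sport.
That leaves golf.

golf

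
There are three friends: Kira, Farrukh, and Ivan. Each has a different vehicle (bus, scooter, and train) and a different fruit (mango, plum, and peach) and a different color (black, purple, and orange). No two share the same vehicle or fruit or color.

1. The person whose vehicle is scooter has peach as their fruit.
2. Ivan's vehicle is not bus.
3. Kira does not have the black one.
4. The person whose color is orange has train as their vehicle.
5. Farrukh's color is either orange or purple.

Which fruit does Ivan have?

With clues 1–5, mango and plum are impossible for Ivan's fruit.
That leaves peach.

peach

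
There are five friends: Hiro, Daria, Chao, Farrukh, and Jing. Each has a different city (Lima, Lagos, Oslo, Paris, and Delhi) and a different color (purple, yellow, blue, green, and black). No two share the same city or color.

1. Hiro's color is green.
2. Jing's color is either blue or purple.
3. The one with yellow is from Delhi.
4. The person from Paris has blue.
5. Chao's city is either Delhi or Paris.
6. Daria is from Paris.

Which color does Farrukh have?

Clue 1 rules out green for Farrukh's color.
With clues 1–6, blue, purple, and yellow are impossible for Farrukh's color.
That leaves black.

black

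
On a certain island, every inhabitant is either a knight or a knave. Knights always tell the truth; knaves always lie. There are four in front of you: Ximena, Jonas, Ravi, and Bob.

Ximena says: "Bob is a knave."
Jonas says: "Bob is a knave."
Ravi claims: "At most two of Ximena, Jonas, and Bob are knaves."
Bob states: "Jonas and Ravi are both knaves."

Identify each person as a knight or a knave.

Ximena: knight, Jonas: knight, Ravi: knight, Bob: knave

Consider Ximena. Suppose Ximena is a knave.
Then no assignment of the remaining roles makes every statement match its speaker's type — contradiction.
So Ximena is a knight.
With that fixed, Ravi's statement is true, so Ravi is a knight.
With that fixed, Bob's statement is false, so Bob is a knave.
With that fixed, Jonas's statement is true, so Jonas is a knight.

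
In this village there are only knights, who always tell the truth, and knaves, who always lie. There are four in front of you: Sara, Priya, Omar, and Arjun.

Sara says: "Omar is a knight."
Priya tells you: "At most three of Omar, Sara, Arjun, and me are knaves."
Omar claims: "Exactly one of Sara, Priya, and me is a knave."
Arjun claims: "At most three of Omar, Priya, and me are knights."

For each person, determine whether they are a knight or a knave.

Sara: knave, Priya: knight, Omar: knave, Arjun: knight

Regardless of anyone's role, Arjun's statement is true, so Arjun is a knight.
With that fixed, Priya's statement is true, so Priya is a knight.
Consider Sara. Suppose Sara is a knight.
Then whichever role Omar has, Omar's statement has the wrong truth value — contradiction.
So Sara is a knave.
Consider Omar. Suppose Omar is a knight.
Then Sara's statement comes out true, contradicting Sara being a knave.
So Omar is a knave.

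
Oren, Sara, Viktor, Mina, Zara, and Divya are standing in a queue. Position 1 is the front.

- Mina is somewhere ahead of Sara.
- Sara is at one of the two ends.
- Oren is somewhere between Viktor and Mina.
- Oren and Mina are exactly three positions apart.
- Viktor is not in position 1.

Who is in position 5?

Viktor

With clues 1–2, Sara is ruled out for position 5.
With clues 1–3, Oren is ruled out for position 5.
With clues 1–4, Divya and Zara are ruled out for position 5.
With clues 1–5, Mina is ruled out for position 5.
So position 5 is Viktor.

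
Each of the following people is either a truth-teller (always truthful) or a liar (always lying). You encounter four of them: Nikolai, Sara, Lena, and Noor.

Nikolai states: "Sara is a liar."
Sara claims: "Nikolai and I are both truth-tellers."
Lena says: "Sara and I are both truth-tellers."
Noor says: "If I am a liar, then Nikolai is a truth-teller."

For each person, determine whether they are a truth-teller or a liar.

Nikolai: truth-teller, Sara: liar, Lena: liar, Noor: truth-teller

Consider Nikolai. Suppose Nikolai is a liar.
Then no assignment of the remaining roles makes every statement match its speaker's type — contradiction.
So Nikolai is a truth-teller.
With that fixed, Noor's statement is true, so Noor is a truth-teller.
Consider Sara. Suppose Sara is a truth-teller.
Then Nikolai's statement comes out false, contradicting Nikolai being a truth-teller.
So Sara is a liar.
With that fixed, Lena's statement is false, so Lena is a liar.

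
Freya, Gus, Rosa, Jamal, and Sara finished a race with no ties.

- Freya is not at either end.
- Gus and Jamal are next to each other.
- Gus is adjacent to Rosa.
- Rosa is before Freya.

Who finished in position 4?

Freya

With clues 1–3, Jamal, Rosa, and Sara are ruled out for place 4.
With clues 1–4, Gus is ruled out for place 4.
So place 4 is Freya.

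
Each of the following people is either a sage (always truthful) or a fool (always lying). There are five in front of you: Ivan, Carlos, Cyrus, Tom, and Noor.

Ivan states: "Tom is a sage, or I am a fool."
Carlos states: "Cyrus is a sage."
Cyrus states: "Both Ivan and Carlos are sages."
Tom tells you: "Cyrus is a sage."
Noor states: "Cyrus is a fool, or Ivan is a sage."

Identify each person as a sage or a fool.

Ivan: sage, Carlos: sage, Cyrus: sage, Tom: sage, Noor: sage

Consider Ivan. Suppose Ivan is a fool.
Then Ivan's own statement would have to be false, but it can't be — contradiction.
So Ivan is a sage.
With that fixed, Noor's statement is true, so Noor is a sage.
Consider Carlos. Suppose Carlos is a fool.
Then no assignment of the remaining roles makes every statement match its speaker's type — contradiction.
So Carlos is a sage.
With that fixed, Cyrus's statement is true, so Cyrus is a sage.
With that fixed, Tom's statement is true, so Tom is a sage.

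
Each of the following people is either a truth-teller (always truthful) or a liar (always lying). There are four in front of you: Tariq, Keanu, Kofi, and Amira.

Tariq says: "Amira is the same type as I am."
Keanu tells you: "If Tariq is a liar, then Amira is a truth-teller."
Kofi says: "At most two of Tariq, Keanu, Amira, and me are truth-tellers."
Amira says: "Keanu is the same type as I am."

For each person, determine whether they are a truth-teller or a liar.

Consider Tariq. Suppose Tariq is a liar.
Then no assignment of the remaining roles makes every statement match its speaker's type — contradiction.
So Tariq is a truth-teller.
With that fixed, Keanu's statement is true, so Keanu is a truth-teller.
Consider Kofi. Suppose Kofi is a truth-teller.
Then Kofi's own statement would have to be true, but it can't be — contradiction.
So Kofi is a liar.
Consider Amira. Suppose Amira is a liar.
Then Tariq's statement comes out false, contradicting Tariq being a truth-teller.
So Amira is a truth-teller.

Tariq: truth-teller, Keanu: truth-teller, Kofi: liar, Amira: truth-teller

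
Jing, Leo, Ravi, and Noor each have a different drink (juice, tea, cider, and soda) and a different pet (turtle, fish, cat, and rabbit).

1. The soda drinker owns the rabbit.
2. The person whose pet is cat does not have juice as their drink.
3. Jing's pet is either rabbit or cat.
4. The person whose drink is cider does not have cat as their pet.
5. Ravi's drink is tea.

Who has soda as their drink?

With clues 1–5, Leo, Noor, and Ravi are impossible for the one with drink soda.
That leaves Jing.

Jing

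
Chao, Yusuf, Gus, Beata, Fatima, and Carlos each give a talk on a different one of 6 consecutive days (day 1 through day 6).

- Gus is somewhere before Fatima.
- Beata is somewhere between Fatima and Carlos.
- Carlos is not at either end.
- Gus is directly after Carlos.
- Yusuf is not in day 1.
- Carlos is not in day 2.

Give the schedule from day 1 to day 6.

From clue 1: Gus is in {1,2,3,4,5}.
From clues 1–2: Beata is in {2,3,4,5}.
From clues 1–3: Beata is in {3,4,5}.
From clues 1–4: Gus is in {3,4}.
From clues 1–5: Chao → day 1.
From clues 1–6: Yusuf → day 2, Carlos → day 3, Gus → day 4, Beata → day 5, Fatima → day 6.

Chao, Yusuf, Carlos, Gus, Beata, Fatima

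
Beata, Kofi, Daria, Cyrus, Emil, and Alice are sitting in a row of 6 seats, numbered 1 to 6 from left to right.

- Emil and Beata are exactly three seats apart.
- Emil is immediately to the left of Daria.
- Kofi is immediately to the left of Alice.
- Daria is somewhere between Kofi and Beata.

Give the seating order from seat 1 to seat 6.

From clues 1–2: Beata is in {1,2,4,5,6}.
From clues 1–3: Beata is in {1,2,4,6}.
From clues 1–4: Kofi → seat 1, Alice → seat 2, Emil → seat 3, Daria → seat 4, Cyrus → seat 5, Beata → seat 6.

Kofi, Alice, Emil, Daria, Cyrus, Beata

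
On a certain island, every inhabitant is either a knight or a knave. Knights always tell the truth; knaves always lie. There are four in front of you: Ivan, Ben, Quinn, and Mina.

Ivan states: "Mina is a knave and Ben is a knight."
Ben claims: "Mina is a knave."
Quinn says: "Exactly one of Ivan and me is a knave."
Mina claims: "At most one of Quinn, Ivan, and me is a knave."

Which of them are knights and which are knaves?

Consider Ivan. Suppose Ivan is a knight.
Then whichever role Quinn has, Quinn's statement has the wrong truth value — contradiction.
So Ivan is a knave.
Consider Ben. Suppose Ben is a knight.
Then no assignment of the remaining roles makes every statement match its speaker's type — contradiction.
So Ben is a knave.
Consider Quinn. Suppose Quinn is a knave.
Then no assignment of the remaining roles makes every statement match its speaker's type — contradiction.
So Quinn is a knight.
Consider Mina. Suppose Mina is a knave.
Then Ben's statement comes out true, contradicting Ben being a knave.
So Mina is a knight.

Ivan: knave, Ben: knave, Quinn: knight, Mina: knight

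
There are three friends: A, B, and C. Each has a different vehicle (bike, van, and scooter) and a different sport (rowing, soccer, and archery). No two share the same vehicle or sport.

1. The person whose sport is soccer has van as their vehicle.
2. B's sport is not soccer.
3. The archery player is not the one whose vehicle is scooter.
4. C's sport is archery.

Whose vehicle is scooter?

B

With clues 1–4, A and C are impossible for the one with vehicle scooter.
That leaves B.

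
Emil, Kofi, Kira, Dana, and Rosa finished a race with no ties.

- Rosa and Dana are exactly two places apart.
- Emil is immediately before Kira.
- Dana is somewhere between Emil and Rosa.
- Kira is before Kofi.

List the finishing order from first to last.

Emil, Kira, Dana, Kofi, Rosa

From clues 1–2: Emil is in {1,4}.
From clues 1–3: Dana → place 3.
From clues 1–4: Emil → place 1, Kira → place 2, Kofi → place 4, Rosa → place 5.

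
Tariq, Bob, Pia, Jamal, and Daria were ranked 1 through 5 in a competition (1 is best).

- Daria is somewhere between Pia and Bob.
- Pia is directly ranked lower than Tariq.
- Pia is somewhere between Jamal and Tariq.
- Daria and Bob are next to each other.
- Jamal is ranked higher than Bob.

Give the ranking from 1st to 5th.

From clue 1: Daria is in {2,3,4}.
From clues 1–3: Tariq is in {1,3}.
From clues 1–5: Tariq → rank 1, Pia → rank 2, Jamal → rank 3, Daria → rank 4, Bob → rank 5.

Tariq, Pia, Jamal, Daria, Bob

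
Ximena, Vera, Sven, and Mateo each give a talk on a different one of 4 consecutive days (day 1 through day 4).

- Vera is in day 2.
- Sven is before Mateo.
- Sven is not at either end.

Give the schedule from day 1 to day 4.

From clue 1: Vera → day 2.
From clues 1–2: Sven is in {1,3}.
From clues 1–3: Ximena → day 1, Sven → day 3, Mateo → day 4.

Ximena, Vera, Sven, Mateo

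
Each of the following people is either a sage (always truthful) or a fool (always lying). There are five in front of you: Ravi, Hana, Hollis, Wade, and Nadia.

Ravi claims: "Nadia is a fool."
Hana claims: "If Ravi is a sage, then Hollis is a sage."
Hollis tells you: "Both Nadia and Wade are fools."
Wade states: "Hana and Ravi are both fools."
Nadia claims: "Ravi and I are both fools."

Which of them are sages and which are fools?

Consider Ravi. Suppose Ravi is a fool.
Then whichever role Nadia has, Nadia's statement has the wrong truth value — contradiction.
So Ravi is a sage.
With that fixed, Wade's statement is false, so Wade is a fool.
With that fixed, Nadia's statement is false, so Nadia is a fool.
With that fixed, Hollis's statement is true, so Hollis is a sage.
With that fixed, Hana's statement is true, so Hana is a sage.

Ravi: sage, Hana: sage, Hollis: sage, Wade: fool, Nadia: fool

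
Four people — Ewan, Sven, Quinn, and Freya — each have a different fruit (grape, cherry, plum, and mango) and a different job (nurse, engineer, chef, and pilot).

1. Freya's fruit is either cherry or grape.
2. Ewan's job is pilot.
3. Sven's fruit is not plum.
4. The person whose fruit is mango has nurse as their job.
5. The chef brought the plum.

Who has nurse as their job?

Sven

With clues 1–2, Ewan is impossible for the one with job nurse.
With clues 1–4, Freya is impossible for the one with job nurse.
With clues 1–5, Quinn is impossible for the one with job nurse.
That leaves Sven.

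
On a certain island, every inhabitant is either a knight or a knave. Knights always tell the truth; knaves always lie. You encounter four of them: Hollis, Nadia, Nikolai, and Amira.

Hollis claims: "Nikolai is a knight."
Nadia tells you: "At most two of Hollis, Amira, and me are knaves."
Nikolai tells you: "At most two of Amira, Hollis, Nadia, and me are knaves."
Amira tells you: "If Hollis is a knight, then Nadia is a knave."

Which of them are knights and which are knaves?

Consider Hollis. Suppose Hollis is a knave.
Then no assignment of the remaining roles makes every statement match its speaker's type — contradiction.
So Hollis is a knight.
With that fixed, Nadia's statement is true, so Nadia is a knight.
With that fixed, Nikolai's statement is true, so Nikolai is a knight.
With that fixed, Amira's statement is false, so Amira is a knave.

Hollis: knight, Nadia: knight, Nikolai: knight, Amira: knave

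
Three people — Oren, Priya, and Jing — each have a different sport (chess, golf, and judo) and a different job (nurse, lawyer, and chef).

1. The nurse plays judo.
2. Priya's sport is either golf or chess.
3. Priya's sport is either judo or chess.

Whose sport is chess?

With clues 1–3, Jing and Oren are impossible for the one with sport chess.
That leaves Priya.

Priya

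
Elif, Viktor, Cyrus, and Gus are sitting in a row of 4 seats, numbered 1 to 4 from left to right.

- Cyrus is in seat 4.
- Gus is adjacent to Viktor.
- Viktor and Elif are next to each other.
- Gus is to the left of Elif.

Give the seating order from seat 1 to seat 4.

From clue 1: Cyrus → seat 4.
From clues 1–2: Elif is in {1,3}.
From clues 1–3: Viktor → seat 2.
From clues 1–4: Gus → seat 1, Elif → seat 3.

Gus, Viktor, Elif, Cyrus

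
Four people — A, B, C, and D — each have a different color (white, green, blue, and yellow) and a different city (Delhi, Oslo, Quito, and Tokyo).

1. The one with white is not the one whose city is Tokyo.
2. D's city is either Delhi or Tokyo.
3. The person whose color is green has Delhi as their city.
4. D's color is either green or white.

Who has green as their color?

With clues 1–4, A, B, and C are impossible for the one with color green.
That leaves D.

D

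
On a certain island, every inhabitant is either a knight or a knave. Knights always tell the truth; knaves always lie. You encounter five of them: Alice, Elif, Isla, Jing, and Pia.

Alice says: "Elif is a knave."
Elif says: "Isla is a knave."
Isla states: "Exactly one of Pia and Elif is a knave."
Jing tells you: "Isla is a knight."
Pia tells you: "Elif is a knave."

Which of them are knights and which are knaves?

Alice: knight, Elif: knave, Isla: knight, Jing: knight, Pia: knight

Consider Alice. Suppose Alice is a knave.
Then no assignment of the remaining roles makes every statement match its speaker's type — contradiction.
So Alice is a knight.
Consider Elif. Suppose Elif is a knight.
Then Alice's statement comes out false, contradicting Alice being a knight.
So Elif is a knave.
With that fixed, Pia's statement is true, so Pia is a knight.
With that fixed, Isla's statement is true, so Isla is a knight.
With that fixed, Jing's statement is true, so Jing is a knight.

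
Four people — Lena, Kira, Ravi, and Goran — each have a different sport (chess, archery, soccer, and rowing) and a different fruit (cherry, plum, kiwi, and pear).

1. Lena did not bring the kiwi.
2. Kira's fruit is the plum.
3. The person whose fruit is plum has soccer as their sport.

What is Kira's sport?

With clues 1–3, archery, chess, and rowing are impossible for Kira's sport.
That leaves soccer.

soccer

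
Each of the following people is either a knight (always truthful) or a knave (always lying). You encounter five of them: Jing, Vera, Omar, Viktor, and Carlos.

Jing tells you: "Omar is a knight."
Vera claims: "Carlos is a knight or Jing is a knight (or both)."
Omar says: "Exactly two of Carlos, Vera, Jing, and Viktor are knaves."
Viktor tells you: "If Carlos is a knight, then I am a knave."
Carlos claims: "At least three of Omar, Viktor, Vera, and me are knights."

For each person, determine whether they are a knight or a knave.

Consider Jing. Suppose Jing is a knight.
Then no assignment of the remaining roles makes every statement match its speaker's type — contradiction.
So Jing is a knave.
Consider Vera. Suppose Vera is a knight.
Then no assignment of the remaining roles makes every statement match its speaker's type — contradiction.
So Vera is a knave.
Consider Omar. Suppose Omar is a knight.
Then Jing's statement comes out true, contradicting Jing being a knave.
So Omar is a knave.
With that fixed, Carlos's statement is false, so Carlos is a knave.
With that fixed, Viktor's statement is true, so Viktor is a knight.

Jing: knave, Vera: knave, Omar: knave, Viktor: knight, Carlos: knave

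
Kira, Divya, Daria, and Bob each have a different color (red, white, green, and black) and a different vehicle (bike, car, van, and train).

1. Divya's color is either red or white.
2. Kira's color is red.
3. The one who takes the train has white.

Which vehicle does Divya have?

train

With clues 1–3, bike, car, and van are impossible for Divya's vehicle.
That leaves train.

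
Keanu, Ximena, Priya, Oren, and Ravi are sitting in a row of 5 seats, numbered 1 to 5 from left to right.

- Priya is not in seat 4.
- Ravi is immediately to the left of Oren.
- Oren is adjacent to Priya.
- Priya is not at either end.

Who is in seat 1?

Ravi

With clues 1–2, Oren is ruled out for seat 1.
With clues 1–3, Priya is ruled out for seat 1.
With clues 1–4, Keanu and Ximena are ruled out for seat 1.
So seat 1 is Ravi.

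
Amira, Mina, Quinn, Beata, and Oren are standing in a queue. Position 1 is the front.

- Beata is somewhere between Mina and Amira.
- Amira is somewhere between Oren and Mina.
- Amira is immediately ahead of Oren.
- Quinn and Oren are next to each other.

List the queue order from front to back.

Mina, Beata, Amira, Oren, Quinn

From clue 1: Beata is in {2,3,4}.
From clues 1–2: Amira is in {2,3,4}.
From clues 1–3: Amira is in {3,4}.
From clues 1–4: Mina → position 1, Beata → position 2, Amira → position 3, Oren → position 4, Quinn → position 5.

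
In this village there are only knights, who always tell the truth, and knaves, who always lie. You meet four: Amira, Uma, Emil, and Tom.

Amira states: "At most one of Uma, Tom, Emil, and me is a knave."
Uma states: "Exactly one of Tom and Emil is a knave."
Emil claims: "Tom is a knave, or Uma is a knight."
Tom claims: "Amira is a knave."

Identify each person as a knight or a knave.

Consider Amira. Suppose Amira is a knave.
Then no assignment of the remaining roles makes every statement match its speaker's type — contradiction.
So Amira is a knight.
With that fixed, Tom's statement is false, so Tom is a knave.
With that fixed, Emil's statement is true, so Emil is a knight.
With that fixed, Uma's statement is true, so Uma is a knight.

Amira: knight, Uma: knight, Emil: knight, Tom: knave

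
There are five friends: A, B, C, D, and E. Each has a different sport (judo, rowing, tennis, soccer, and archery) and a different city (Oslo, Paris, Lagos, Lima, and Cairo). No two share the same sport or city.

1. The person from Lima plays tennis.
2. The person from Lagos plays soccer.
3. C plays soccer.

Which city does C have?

Lagos

With clues 1–3, Cairo, Lima, Oslo, and Paris are impossible for C's city.
That leaves Lagos.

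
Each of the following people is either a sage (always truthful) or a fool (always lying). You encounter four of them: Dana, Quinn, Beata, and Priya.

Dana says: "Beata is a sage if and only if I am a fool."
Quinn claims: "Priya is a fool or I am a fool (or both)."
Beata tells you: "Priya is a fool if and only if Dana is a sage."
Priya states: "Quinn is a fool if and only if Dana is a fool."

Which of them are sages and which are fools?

Consider Dana. Suppose Dana is a sage.
Then no assignment of the remaining roles makes every statement match its speaker's type — contradiction.
So Dana is a fool.
Consider Quinn. Suppose Quinn is a fool.
Then Quinn's own statement would have to be false, but it can't be — contradiction.
So Quinn is a sage.
With that fixed, Priya's statement is false, so Priya is a fool.
With that fixed, Beata's statement is false, so Beata is a fool.

Dana: fool, Quinn: sage, Beata: fool, Priya: fool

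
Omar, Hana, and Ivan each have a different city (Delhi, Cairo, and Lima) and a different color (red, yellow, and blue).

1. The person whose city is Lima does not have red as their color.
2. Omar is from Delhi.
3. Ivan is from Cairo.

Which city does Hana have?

Lima

With clues 1–2, Delhi is impossible for Hana's city.
With clues 1–3, Cairo is impossible for Hana's city.
That leaves Lima.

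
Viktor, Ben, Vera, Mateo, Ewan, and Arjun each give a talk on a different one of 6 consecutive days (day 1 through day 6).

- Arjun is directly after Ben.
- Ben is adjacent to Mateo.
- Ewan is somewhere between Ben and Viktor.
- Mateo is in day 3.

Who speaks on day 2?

Ewan

With clues 1–2, Arjun is ruled out for day 2.
With clues 1–4, Ben, Mateo, Vera, and Viktor are ruled out for day 2.
So day 2 is Ewan.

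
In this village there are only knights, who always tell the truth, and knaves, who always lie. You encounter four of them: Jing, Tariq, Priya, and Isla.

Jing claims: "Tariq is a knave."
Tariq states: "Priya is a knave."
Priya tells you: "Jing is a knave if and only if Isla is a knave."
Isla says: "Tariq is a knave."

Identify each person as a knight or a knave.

Consider Jing. Suppose Jing is a knave.
Then no assignment of the remaining roles makes every statement match its speaker's type — contradiction.
So Jing is a knight.
Consider Tariq. Suppose Tariq is a knight.
Then Jing's statement comes out false, contradicting Jing being a knight.
So Tariq is a knave.
With that fixed, Isla's statement is true, so Isla is a knight.
With that fixed, Priya's statement is true, so Priya is a knight.

Jing: knight, Tariq: knave, Priya: knight, Isla: knight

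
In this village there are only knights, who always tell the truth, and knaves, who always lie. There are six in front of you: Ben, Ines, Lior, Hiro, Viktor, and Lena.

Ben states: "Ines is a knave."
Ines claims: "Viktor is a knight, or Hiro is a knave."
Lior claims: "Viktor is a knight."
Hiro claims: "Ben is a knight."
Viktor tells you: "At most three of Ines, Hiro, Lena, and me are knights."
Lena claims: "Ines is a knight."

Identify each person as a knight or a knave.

Consider Ben. Suppose Ben is a knight.
Then no assignment of the remaining roles makes every statement match its speaker's type — contradiction.
So Ben is a knave.
With that fixed, Hiro's statement is false, so Hiro is a knave.
With that fixed, Viktor's statement is true, so Viktor is a knight.
With that fixed, Ines's statement is true, so Ines is a knight.
With that fixed, Lior's statement is true, so Lior is a knight.
With that fixed, Lena's statement is true, so Lena is a knight.

Ben: knave, Ines: knight, Lior: knight, Hiro: knave, Viktor: knight, Lena: knight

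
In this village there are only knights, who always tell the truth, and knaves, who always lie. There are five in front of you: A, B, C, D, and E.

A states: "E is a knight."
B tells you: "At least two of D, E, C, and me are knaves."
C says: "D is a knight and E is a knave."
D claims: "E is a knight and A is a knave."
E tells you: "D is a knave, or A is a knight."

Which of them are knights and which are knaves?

Consider A. Suppose A is a knave.
Then no assignment of the remaining roles makes every statement match its speaker's type — contradiction.
So A is a knight.
With that fixed, D's statement is false, so D is a knave.
With that fixed, E's statement is true, so E is a knight.
With that fixed, C's statement is false, so C is a knave.
With that fixed, B's statement is true, so B is a knight.

A: knight, B: knight, C: knave, D: knave, E: knight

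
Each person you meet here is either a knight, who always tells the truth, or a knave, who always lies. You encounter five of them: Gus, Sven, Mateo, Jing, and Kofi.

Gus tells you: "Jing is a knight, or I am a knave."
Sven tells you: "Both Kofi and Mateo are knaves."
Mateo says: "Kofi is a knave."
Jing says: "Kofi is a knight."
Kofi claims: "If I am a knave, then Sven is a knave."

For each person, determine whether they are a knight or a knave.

Gus: knight, Sven: knave, Mateo: knave, Jing: knight, Kofi: knight

Consider Gus. Suppose Gus is a knave.
Then Gus's own statement would have to be false, but it can't be — contradiction.
So Gus is a knight.
Consider Sven. Suppose Sven is a knight.
Then no assignment of the remaining roles makes every statement match its speaker's type — contradiction.
So Sven is a knave.
With that fixed, Kofi's statement is true, so Kofi is a knight.
With that fixed, Mateo's statement is false, so Mateo is a knave.
With that fixed, Jing's statement is true, so Jing is a knight.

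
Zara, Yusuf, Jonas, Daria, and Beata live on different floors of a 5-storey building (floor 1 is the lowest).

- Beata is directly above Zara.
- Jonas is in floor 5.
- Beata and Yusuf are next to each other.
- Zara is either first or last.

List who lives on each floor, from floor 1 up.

Zara, Beata, Yusuf, Daria, Jonas

From clue 1: Zara is in {1,2,3,4}.
From clues 1–2: Jonas → floor 5.
From clues 1–3: Zara is in {1,2}.
From clues 1–4: Zara → floor 1, Beata → floor 2, Yusuf → floor 3, Daria → floor 4.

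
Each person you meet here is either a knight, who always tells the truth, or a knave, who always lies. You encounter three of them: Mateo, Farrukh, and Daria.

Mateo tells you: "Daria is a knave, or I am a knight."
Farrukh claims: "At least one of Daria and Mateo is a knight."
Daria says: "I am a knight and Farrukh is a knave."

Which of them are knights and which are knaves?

Mateo: knight, Farrukh: knight, Daria: knave

Consider Mateo. Suppose Mateo is a knave.
Then no assignment of the remaining roles makes every statement match its speaker's type — contradiction.
So Mateo is a knight.
With that fixed, Farrukh's statement is true, so Farrukh is a knight.
With that fixed, Daria's statement is false, so Daria is a knave.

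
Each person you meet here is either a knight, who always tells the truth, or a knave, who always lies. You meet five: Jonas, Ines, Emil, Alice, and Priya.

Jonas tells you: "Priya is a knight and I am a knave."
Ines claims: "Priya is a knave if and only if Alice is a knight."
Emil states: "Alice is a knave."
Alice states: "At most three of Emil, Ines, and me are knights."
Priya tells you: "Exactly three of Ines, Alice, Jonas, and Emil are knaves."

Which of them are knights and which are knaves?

Regardless of anyone's role, Alice's statement is true, so Alice is a knight.
With that fixed, Emil's statement is false, so Emil is a knave.
Consider Jonas. Suppose Jonas is a knight.
Then Jonas's own statement would have to be true, but it can't be — contradiction.
So Jonas is a knave.
Consider Ines. Suppose Ines is a knave.
Then no assignment of the remaining roles makes every statement match its speaker's type — contradiction.
So Ines is a knight.
With that fixed, Priya's statement is false, so Priya is a knave.

Jonas: knave, Ines: knight, Emil: knave, Alice: knight, Priya: knave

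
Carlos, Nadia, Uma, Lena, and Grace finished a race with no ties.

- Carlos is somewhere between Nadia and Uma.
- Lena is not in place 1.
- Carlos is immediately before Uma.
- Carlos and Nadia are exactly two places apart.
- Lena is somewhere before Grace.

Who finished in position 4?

With clues 1–3, Nadia is ruled out for place 4.
With clues 1–4, Grace and Lena are ruled out for place 4.
With clues 1–5, Carlos is ruled out for place 4.
So place 4 is Uma.

Uma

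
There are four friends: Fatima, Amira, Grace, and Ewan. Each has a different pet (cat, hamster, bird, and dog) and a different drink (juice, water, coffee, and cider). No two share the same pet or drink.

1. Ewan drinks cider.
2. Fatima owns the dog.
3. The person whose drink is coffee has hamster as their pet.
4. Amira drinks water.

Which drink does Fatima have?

Clue 1 rules out cider for Fatima's drink.
With clues 1–3, coffee is impossible for Fatima's drink.
With clues 1–4, water is impossible for Fatima's drink.
That leaves juice.

juice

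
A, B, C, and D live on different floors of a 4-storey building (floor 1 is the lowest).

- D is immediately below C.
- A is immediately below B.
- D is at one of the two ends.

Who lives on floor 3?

With clues 1–2, B and C are ruled out for floor 3.
With clues 1–3, D is ruled out for floor 3.
So floor 3 is A.

A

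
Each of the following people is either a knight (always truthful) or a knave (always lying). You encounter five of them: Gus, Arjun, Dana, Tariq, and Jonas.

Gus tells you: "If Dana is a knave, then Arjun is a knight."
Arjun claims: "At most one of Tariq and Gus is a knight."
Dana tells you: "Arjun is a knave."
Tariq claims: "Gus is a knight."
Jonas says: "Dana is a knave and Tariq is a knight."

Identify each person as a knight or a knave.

Consider Gus. Suppose Gus is a knave.
Then no assignment of the remaining roles makes every statement match its speaker's type — contradiction.
So Gus is a knight.
With that fixed, Tariq's statement is true, so Tariq is a knight.
With that fixed, Arjun's statement is false, so Arjun is a knave.
With that fixed, Dana's statement is true, so Dana is a knight.
With that fixed, Jonas's statement is false, so Jonas is a knave.

Gus: knight, Arjun: knave, Dana: knight, Tariq: knight, Jonas: knave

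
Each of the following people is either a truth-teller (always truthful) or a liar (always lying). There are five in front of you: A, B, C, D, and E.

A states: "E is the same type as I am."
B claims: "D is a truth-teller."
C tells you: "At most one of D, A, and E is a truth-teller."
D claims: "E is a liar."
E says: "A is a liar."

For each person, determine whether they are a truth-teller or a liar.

Consider A. Suppose A is a truth-teller.
Then no assignment of the remaining roles makes every statement match its speaker's type — contradiction.
So A is a liar.
With that fixed, E's statement is true, so E is a truth-teller.
With that fixed, D's statement is false, so D is a liar.
With that fixed, B's statement is false, so B is a liar.
With that fixed, C's statement is true, so C is a truth-teller.

A: liar, B: liar, C: truth-teller, D: liar, E: truth-teller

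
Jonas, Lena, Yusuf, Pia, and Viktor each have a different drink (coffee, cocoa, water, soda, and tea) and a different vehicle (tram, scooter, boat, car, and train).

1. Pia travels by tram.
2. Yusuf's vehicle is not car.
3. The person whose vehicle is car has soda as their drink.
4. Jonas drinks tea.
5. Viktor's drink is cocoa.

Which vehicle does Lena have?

car

Clue 1 rules out tram for Lena's vehicle.
With clues 1–5, boat, scooter, and train are impossible for Lena's vehicle.
That leaves car.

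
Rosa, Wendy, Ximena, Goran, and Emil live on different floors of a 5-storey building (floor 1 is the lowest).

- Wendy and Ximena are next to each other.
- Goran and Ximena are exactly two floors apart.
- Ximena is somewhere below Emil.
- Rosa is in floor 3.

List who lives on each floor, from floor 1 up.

From clues 1–3: Emil is in {3,4,5}.
From clues 1–4: Wendy → floor 1, Ximena → floor 2, Rosa → floor 3, Goran → floor 4, Emil → floor 5.

Wendy, Ximena, Rosa, Goran, Emil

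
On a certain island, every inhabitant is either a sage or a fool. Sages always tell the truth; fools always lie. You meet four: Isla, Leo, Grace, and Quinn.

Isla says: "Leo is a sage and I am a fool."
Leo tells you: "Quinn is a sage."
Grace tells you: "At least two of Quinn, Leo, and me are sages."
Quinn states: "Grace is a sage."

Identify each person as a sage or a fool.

Consider Isla. Suppose Isla is a sage.
Then Isla's own statement would have to be true, but it can't be — contradiction.
So Isla is a fool.
Consider Leo. Suppose Leo is a sage.
Then Isla's statement comes out true, contradicting Isla being a fool.
So Leo is a fool.
Consider Grace. Suppose Grace is a sage.
Then no assignment of the remaining roles makes every statement match its speaker's type — contradiction.
So Grace is a fool.
With that fixed, Quinn's statement is false, so Quinn is a fool.

Isla: fool, Leo: fool, Grace: fool, Quinn: fool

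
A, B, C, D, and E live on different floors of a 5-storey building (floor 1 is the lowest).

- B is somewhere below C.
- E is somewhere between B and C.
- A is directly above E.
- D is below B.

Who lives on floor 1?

D

With clue 1, C is ruled out for floor 1.
With clues 1–2, E is ruled out for floor 1.
With clues 1–3, A is ruled out for floor 1.
With clues 1–4, B is ruled out for floor 1.
So floor 1 is D.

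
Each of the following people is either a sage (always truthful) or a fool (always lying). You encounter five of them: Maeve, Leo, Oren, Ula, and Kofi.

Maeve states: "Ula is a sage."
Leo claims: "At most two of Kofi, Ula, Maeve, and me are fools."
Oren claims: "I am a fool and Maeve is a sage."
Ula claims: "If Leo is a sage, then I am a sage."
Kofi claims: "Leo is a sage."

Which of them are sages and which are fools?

Consider Maeve. Suppose Maeve is a sage.
Then whichever role Oren has, Oren's statement has the wrong truth value — contradiction.
So Maeve is a fool.
With that fixed, Oren's statement is false, so Oren is a fool.
Consider Leo. Suppose Leo is a fool.
Then no assignment of the remaining roles makes every statement match its speaker's type — contradiction.
So Leo is a sage.
With that fixed, Kofi's statement is true, so Kofi is a sage.
Consider Ula. Suppose Ula is a sage.
Then Maeve's statement comes out true, contradicting Maeve being a fool.
So Ula is a fool.

Maeve: fool, Leo: sage, Oren: fool, Ula: fool, Kofi: sage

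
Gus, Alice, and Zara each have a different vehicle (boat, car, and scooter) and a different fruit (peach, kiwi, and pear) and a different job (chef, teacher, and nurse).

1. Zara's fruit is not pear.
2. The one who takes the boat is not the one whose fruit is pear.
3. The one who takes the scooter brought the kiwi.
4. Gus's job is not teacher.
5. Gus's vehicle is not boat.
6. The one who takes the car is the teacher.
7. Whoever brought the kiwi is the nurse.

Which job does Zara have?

With clues 1–6, teacher is impossible for Zara's job.
With clues 1–7, nurse is impossible for Zara's job.
That leaves chef.

chef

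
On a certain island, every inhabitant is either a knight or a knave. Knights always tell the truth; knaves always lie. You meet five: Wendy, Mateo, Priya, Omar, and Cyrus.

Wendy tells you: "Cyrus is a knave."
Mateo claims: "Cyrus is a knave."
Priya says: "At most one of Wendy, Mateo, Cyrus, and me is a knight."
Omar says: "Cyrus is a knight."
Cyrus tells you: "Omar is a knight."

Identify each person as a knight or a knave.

Consider Wendy. Suppose Wendy is a knave.
Then no assignment of the remaining roles makes every statement match its speaker's type — contradiction.
So Wendy is a knight.
Consider Mateo. Suppose Mateo is a knave.
Then no assignment of the remaining roles makes every statement match its speaker's type — contradiction.
So Mateo is a knight.
With that fixed, Priya's statement is false, so Priya is a knave.
Consider Omar. Suppose Omar is a knight.
Then no assignment of the remaining roles makes every statement match its speaker's type — contradiction.
So Omar is a knave.
With that fixed, Cyrus's statement is false, so Cyrus is a knave.

Wendy: knight, Mateo: knight, Priya: knave, Omar: knave, Cyrus: knave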